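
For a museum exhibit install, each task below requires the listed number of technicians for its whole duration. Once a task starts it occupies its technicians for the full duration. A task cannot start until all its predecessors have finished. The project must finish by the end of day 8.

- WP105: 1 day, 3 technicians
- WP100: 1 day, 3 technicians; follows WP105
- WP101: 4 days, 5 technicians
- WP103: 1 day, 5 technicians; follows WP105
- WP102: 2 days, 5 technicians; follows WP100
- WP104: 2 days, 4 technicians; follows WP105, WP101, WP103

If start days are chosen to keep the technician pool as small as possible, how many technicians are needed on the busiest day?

Early-start (WP105@1, WP100@2, WP101@1, WP103@2, WP102@3, WP104@5) gives peak 13: d1:8  d2:13  d3:10  d4:10  d5:4  d6:4  d7:0  d8:0.
Shift WP103→5, WP102→6, WP104→6.
Schedule WP105@1, WP100@2, WP101@1, WP103@5, WP102@6, WP104@6: d1:8  d2:8  d3:5  d4:5  d5:5  d6:9  d7:9  d8:0 — peak 9.

9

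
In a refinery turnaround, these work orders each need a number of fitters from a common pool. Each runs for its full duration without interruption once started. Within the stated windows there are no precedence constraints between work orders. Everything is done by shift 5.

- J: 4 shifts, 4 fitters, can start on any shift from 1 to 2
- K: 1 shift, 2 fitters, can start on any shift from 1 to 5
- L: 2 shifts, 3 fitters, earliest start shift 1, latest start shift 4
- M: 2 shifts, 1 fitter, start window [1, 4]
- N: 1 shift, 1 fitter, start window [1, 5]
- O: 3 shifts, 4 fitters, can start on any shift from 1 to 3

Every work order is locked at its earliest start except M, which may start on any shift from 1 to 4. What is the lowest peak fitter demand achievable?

14

M@1: s1:15  s2:12  s3:8  s4:4  s5:0 → peak 15
M@2: s1:14  s2:12  s3:9  s4:4  s5:0 → peak 14
M@3: s1:14  s2:11  s3:9  s4:5  s5:0 → peak 14
M@4: s1:14  s2:11  s3:8  s4:5  s5:1 → peak 14
Best is M@2, peak 14.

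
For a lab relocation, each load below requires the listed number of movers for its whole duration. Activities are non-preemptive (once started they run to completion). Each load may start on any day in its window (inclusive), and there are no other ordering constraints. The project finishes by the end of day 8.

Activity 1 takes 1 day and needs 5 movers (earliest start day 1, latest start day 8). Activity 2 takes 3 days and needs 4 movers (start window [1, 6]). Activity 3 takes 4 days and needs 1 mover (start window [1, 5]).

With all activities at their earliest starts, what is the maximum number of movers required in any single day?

Early-start schedule: Activity 1@1, Activity 2@1, Activity 3@1.
Load per day: day 1: 10, day 2: 5, day 3: 5, day 4: 1, day 5: 0, day 6: 0, day 7: 0, day 8: 0.
Peak is 10.

10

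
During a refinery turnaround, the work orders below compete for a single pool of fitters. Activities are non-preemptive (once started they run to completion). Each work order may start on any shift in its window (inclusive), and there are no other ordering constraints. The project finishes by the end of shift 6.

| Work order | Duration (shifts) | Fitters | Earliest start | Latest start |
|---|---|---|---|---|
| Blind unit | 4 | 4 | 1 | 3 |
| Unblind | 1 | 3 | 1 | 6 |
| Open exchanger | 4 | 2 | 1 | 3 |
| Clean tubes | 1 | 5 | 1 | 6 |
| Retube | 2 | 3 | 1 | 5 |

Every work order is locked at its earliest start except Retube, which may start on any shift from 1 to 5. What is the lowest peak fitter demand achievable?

Retube@1: s1:17  s2:9  s3:6  s4:6  s5:0  s6:0 → peak 17
Retube@2: s1:14  s2:9  s3:9  s4:6  s5:0  s6:0 → peak 14
Retube@3: s1:14  s2:6  s3:9  s4:9  s5:0  s6:0 → peak 14
Retube@4: s1:14  s2:6  s3:6  s4:9  s5:3  s6:0 → peak 14
Retube@5: s1:14  s2:6  s3:6  s4:6  s5:3  s6:3 → peak 14
Best is Retube@2, peak 14.

14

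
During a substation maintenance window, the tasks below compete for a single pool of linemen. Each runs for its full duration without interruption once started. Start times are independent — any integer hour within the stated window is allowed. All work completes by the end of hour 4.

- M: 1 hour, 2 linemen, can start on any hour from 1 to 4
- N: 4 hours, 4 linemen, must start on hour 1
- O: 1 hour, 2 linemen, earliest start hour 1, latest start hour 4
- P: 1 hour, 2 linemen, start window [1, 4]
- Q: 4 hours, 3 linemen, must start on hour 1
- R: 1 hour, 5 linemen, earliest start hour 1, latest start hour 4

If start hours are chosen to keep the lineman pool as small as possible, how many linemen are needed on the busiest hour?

12

Early-start (M@1, N@1, O@1, P@1, Q@1, R@1) gives peak 18: h1:18  h2:7  h3:7  h4:7.
Shift P→2, R→3.
Schedule M@1, N@1, O@1, P@2, Q@1, R@3: h1:11  h2:9  h3:12  h4:7 — peak 12.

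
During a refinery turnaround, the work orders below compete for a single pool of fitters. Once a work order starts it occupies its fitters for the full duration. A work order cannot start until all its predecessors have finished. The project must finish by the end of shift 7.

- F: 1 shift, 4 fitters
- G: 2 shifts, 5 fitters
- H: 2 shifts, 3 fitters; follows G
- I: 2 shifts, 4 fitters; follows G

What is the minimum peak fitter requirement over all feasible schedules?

5

Early-start (F@1, G@1, H@3, I@3) gives peak 9: s1:9  s2:5  s3:7  s4:7  s5:0  s6:0  s7:0.
Shift G→2, H→4, I→6.
Schedule F@1, G@2, H@4, I@6: s1:4  s2:5  s3:5  s4:3  s5:3  s6:4  s7:4 — peak 5.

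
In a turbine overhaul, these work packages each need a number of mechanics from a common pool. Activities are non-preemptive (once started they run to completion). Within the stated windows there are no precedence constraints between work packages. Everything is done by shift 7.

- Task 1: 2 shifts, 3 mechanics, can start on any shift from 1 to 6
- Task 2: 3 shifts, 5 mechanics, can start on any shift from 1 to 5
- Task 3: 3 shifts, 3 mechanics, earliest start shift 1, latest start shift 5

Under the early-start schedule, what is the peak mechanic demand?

11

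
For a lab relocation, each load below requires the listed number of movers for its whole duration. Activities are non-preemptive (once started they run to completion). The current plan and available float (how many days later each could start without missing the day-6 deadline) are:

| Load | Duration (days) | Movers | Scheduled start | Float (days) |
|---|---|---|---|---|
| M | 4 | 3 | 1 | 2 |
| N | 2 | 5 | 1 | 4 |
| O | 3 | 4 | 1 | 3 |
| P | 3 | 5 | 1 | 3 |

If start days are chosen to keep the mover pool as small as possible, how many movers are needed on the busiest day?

9

Early-start (M@1, N@1, O@1, P@1) gives peak 17: d1:17  d2:17  d3:12  d4:3  d5:0  d6:0.
Shift N→5, O→4.
Schedule M@1, N@5, O@4, P@1: d1:8  d2:8  d3:8  d4:7  d5:9  d6:9 — peak 9.
Total mover-days = 49 over 6 days ⇒ peak ≥ ⌈49/6⌉ = 9, so 9 is optimal.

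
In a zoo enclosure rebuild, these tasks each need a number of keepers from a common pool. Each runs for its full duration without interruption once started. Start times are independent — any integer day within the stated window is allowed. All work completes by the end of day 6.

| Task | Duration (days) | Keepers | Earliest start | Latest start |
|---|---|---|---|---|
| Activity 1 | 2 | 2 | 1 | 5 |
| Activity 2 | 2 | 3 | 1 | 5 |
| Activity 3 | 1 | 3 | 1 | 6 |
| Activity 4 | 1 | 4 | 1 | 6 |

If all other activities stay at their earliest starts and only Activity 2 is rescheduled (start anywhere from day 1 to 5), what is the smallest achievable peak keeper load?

9

Activity 2@1: d1:12  d2:5  d3:0  d4:0  d5:0  d6:0 → peak 12
Activity 2@2: d1:9  d2:5  d3:3  d4:0  d5:0  d6:0 → peak 9
Activity 2@3: d1:9  d2:2  d3:3  d4:3  d5:0  d6:0 → peak 9
Activity 2@4: d1:9  d2:2  d3:0  d4:3  d5:3  d6:0 → peak 9
Activity 2@5: d1:9  d2:2  d3:0  d4:0  d5:3  d6:3 → peak 9
Best is Activity 2@2, peak 9.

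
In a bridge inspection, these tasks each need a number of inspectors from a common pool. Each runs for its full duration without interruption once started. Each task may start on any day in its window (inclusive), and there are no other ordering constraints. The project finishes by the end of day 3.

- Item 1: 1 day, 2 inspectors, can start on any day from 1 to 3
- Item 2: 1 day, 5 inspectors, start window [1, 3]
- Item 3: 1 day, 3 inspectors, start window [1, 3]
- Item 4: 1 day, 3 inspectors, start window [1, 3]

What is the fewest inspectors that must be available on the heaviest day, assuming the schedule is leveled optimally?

5

Early-start (Item 1@1, Item 2@1, Item 3@1, Item 4@1) gives peak 13: d1:13  d2:0  d3:0.
Shift Item 2→2, Item 4→3.
Schedule Item 1@1, Item 2@2, Item 3@1, Item 4@3: d1:5  d2:5  d3:3 — peak 5.
Total inspector-days = 13 over 3 days ⇒ peak ≥ ⌈13/3⌉ = 5, so 5 is optimal.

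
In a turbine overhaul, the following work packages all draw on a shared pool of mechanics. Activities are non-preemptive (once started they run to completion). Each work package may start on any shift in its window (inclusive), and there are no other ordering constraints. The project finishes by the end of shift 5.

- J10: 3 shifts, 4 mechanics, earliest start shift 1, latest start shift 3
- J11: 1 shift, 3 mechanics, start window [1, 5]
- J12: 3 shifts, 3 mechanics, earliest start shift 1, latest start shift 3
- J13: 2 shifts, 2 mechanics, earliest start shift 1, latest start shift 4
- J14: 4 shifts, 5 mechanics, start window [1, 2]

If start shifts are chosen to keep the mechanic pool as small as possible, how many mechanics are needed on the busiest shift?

Early-start (J10@1, J11@1, J12@1, J13@1, J14@1) gives peak 17: s1:17  s2:14  s3:12  s4:5  s5:0.
Shift J13→4, J14→2.
Schedule J10@1, J11@1, J12@1, J13@4, J14@2: s1:10  s2:12  s3:12  s4:7  s5:7 — peak 12.

12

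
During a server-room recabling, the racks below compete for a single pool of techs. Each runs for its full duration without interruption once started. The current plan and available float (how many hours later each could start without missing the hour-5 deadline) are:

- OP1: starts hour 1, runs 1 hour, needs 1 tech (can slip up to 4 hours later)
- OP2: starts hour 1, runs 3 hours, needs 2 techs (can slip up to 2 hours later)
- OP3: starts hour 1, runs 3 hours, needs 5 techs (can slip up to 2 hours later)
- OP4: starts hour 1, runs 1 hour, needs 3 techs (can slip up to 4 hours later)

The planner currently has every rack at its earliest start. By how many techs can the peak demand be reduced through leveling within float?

4

Early-start peak: h1:11  h2:7  h3:7  h4:0  h5:0 ⇒ 11.
Leveled (OP1@1, OP2@1, OP3@2, OP4@1): h1:6  h2:7  h3:7  h4:5  h5:0 ⇒ 7.
Reduction 11 − 7 = 4.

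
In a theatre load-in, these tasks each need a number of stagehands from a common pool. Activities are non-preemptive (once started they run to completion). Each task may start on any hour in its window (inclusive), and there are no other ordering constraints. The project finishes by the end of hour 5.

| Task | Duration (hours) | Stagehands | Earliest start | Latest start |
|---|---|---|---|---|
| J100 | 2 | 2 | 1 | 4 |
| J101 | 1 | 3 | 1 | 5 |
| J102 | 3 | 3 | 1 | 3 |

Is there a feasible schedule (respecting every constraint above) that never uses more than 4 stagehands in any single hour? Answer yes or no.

no

The minimum achievable peak is 5; 4 < 5, so no feasible schedule stays within the cap.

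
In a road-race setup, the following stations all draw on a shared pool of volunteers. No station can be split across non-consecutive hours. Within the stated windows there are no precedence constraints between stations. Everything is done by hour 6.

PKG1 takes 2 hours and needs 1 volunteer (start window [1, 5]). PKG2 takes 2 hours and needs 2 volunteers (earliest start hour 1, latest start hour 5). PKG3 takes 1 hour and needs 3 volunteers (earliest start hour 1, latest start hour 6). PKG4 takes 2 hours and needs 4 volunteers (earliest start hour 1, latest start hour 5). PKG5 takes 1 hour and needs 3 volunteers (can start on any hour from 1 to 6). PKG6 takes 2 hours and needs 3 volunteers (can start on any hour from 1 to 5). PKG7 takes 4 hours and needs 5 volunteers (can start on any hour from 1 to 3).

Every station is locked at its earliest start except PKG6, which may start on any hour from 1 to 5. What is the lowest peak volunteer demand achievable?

18

PKG6@1: h1:21  h2:15  h3:5  h4:5  h5:0  h6:0 → peak 21
PKG6@2: h1:18  h2:15  h3:8  h4:5  h5:0  h6:0 → peak 18
PKG6@3: h1:18  h2:12  h3:8  h4:8  h5:0  h6:0 → peak 18
PKG6@4: h1:18  h2:12  h3:5  h4:8  h5:3  h6:0 → peak 18
PKG6@5: h1:18  h2:12  h3:5  h4:5  h5:3  h6:3 → peak 18
Best is PKG6@2, peak 18.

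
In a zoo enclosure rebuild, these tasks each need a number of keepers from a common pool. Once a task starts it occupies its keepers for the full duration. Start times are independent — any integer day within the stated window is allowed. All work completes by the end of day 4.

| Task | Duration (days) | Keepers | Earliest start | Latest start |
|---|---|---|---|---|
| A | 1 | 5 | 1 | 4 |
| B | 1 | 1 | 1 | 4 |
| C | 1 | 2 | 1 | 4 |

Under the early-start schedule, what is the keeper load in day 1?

8

At early start, day 1 has: A, B, C.
Demand: 5 + 1 + 2 = 8.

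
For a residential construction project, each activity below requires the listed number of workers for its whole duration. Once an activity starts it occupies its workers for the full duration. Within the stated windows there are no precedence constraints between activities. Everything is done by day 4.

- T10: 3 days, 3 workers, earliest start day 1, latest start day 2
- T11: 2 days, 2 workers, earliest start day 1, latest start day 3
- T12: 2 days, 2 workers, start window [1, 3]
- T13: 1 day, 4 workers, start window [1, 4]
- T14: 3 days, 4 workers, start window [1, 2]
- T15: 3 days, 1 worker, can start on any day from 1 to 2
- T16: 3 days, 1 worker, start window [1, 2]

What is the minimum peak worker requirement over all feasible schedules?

Early-start (T10@1, T11@1, T12@1, T13@1, T14@1, T15@1, T16@1) gives peak 17: d1:17  d2:13  d3:9  d4:0.
Shift T12→3, T14→2.
Schedule T10@1, T11@1, T12@3, T13@1, T14@2, T15@1, T16@1: d1:11  d2:11  d3:11  d4:6 — peak 11.

11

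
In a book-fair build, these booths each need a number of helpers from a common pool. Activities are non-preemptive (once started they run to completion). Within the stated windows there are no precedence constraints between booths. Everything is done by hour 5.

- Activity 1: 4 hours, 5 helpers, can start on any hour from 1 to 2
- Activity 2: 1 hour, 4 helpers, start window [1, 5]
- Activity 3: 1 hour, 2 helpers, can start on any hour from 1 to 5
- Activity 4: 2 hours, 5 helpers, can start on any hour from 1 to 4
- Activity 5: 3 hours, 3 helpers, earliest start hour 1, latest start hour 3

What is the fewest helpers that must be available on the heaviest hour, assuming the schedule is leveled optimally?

10

Early-start (Activity 1@1, Activity 2@1, Activity 3@1, Activity 4@1, Activity 5@1) gives peak 19: h1:19  h2:13  h3:8  h4:5  h5:0.
Shift Activity 2→5, Activity 4→4.
Schedule Activity 1@1, Activity 2@5, Activity 3@1, Activity 4@4, Activity 5@1: h1:10  h2:8  h3:8  h4:10  h5:9 — peak 10.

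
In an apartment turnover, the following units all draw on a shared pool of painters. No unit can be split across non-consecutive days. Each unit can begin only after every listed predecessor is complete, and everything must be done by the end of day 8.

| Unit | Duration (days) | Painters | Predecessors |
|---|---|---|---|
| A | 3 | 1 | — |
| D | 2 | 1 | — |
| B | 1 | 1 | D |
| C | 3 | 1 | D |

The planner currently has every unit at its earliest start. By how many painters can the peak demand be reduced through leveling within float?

Early-start peak: d1:2  d2:2  d3:3  d4:1  d5:1  d6:0  d7:0  d8:0 ⇒ 3.
Leveled (A@1, D@1, B@3, C@4): d1:2  d2:2  d3:2  d4:1  d5:1  d6:1  d7:0  d8:0 ⇒ 2.
Reduction 3 − 2 = 1.

1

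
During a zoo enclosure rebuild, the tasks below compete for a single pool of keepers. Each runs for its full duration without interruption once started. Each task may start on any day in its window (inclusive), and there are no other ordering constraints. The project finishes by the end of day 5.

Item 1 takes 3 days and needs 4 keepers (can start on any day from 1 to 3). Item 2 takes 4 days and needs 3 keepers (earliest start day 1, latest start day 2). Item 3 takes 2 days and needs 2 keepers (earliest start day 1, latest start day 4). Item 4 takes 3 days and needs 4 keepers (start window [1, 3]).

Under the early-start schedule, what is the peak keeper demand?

13

Early-start schedule: Item 1@1, Item 2@1, Item 3@1, Item 4@1.
Load per day: day 1: 13, day 2: 13, day 3: 11, day 4: 3, day 5: 0.
Peak is 13.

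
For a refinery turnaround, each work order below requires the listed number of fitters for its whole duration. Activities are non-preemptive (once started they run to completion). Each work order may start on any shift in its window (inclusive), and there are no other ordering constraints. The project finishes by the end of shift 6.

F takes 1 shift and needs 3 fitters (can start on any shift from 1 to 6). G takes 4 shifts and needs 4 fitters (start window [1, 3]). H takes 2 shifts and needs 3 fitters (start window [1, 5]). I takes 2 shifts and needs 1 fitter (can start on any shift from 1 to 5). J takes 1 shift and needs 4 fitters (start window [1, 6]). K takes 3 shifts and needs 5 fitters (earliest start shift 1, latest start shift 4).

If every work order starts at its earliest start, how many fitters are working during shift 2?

13

At early start, shift 2 has: G, H, I, K.
Demand: 4 + 3 + 1 + 5 = 13.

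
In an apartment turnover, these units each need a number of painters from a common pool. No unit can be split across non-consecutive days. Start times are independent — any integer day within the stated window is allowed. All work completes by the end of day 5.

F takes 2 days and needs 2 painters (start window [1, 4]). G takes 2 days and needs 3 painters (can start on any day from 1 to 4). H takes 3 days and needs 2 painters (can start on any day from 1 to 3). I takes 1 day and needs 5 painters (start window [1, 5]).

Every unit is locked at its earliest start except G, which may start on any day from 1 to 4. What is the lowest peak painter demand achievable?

G@1: d1:12  d2:7  d3:2  d4:0  d5:0 → peak 12
G@2: d1:9  d2:7  d3:5  d4:0  d5:0 → peak 9
G@3: d1:9  d2:4  d3:5  d4:3  d5:0 → peak 9
G@4: d1:9  d2:4  d3:2  d4:3  d5:3 → peak 9
Best is G@2, peak 9.

9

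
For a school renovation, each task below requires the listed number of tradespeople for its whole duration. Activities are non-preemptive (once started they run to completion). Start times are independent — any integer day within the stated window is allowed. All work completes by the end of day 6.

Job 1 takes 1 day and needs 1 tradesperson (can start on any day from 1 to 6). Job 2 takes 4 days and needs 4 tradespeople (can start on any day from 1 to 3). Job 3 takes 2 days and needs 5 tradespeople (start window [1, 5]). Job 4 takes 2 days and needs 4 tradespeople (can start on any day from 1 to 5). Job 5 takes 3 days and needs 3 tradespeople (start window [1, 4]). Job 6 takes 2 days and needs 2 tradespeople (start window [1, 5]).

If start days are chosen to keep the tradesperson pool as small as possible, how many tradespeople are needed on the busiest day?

Early-start (Job 1@1, Job 2@1, Job 3@1, Job 4@1, Job 5@1, Job 6@1) gives peak 19: d1:19  d2:18  d3:7  d4:4  d5:0  d6:0.
Shift Job 3→2, Job 4→5, Job 5→4, Job 6→4.
Schedule Job 1@1, Job 2@1, Job 3@2, Job 4@5, Job 5@4, Job 6@4: d1:5  d2:9  d3:9  d4:9  d5:9  d6:7 — peak 9.

9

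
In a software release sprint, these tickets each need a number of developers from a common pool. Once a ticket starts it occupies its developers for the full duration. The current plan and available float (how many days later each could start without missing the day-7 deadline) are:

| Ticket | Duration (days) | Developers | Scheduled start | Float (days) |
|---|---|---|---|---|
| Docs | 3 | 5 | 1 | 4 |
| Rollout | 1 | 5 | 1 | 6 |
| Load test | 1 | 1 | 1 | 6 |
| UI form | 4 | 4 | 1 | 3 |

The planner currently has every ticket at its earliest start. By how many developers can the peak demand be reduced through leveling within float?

6

Early-start peak: d1:15  d2:9  d3:9  d4:4  d5:0  d6:0  d7:0 ⇒ 15.
Leveled (Docs@1, Rollout@4, Load test@1, UI form@2): d1:6  d2:9  d3:9  d4:9  d5:4  d6:0  d7:0 ⇒ 9.
Reduction 15 − 9 = 6.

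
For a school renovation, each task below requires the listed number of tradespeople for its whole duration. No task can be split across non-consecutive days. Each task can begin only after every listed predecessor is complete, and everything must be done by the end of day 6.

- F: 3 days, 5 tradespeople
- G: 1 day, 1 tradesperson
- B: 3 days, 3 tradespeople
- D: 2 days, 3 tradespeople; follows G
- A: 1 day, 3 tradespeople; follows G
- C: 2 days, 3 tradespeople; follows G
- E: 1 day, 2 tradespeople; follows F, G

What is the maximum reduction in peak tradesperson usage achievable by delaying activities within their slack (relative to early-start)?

Early-start peak: d1:9  d2:17  d3:14  d4:2  d5:0  d6:0 ⇒ 17.
Leveled (F@1, G@1, B@2, D@4, A@6, C@5, E@4): d1:6  d2:8  d3:8  d4:8  d5:6  d6:6 ⇒ 8.
Reduction 17 − 8 = 9.

9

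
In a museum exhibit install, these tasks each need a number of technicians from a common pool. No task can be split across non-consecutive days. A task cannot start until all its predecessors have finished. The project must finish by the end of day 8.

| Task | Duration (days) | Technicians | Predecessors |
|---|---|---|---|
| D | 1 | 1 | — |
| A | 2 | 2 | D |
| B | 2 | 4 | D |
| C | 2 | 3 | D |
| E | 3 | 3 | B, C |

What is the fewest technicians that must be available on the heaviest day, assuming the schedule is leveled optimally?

Early-start (D@1, A@2, B@2, C@2, E@4) gives peak 9: d1:1  d2:9  d3:9  d4:3  d5:3  d6:3  d7:0  d8:0.
Shift B→4, E→6.
Schedule D@1, A@2, B@4, C@2, E@6: d1:1  d2:5  d3:5  d4:4  d5:4  d6:3  d7:3  d8:3 — peak 5.

5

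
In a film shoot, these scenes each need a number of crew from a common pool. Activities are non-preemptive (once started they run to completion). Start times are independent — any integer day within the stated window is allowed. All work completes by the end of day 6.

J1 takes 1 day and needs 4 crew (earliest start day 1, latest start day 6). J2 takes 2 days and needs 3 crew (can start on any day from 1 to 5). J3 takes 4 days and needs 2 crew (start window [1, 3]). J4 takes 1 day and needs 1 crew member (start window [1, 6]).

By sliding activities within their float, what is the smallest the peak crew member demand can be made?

5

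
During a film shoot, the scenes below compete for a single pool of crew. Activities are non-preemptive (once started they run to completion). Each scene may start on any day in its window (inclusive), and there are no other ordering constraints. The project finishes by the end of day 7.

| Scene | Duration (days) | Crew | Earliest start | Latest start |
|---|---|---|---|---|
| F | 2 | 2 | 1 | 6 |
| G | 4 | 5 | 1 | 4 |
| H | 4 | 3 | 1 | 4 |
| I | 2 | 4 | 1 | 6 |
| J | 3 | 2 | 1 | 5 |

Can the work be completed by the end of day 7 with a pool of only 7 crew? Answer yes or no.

no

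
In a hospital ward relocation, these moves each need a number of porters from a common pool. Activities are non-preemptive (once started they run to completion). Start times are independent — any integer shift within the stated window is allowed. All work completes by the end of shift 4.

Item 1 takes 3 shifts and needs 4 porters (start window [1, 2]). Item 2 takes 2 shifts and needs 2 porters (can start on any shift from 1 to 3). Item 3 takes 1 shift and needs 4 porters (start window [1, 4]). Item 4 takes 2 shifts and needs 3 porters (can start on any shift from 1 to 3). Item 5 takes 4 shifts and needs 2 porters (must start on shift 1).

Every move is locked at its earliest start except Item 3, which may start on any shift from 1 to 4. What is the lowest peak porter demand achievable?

11

Item 3@1: s1:15  s2:11  s3:6  s4:2 → peak 15
Item 3@2: s1:11  s2:15  s3:6  s4:2 → peak 15
Item 3@3: s1:11  s2:11  s3:10  s4:2 → peak 11
Item 3@4: s1:11  s2:11  s3:6  s4:6 → peak 11
Best is Item 3@3, peak 11.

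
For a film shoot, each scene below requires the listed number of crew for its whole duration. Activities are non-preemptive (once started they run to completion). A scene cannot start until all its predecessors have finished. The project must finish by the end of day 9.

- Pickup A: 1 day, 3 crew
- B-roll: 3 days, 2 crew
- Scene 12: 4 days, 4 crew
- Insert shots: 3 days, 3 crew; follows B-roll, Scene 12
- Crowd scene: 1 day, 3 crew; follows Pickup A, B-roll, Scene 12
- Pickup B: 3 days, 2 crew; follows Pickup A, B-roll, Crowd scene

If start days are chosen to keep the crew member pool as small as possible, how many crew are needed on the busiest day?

Early-start (Pickup A@1, B-roll@1, Scene 12@1, Insert shots@5, Crowd scene@5, Pickup B@6) gives peak 9: d1:9  d2:6  d3:6  d4:4  d5:6  d6:5  d7:5  d8:2  d9:0.
Shift Scene 12→2, Insert shots→6, Crowd scene→6, Pickup B→7.
Schedule Pickup A@1, B-roll@1, Scene 12@2, Insert shots@6, Crowd scene@6, Pickup B@7: d1:5  d2:6  d3:6  d4:4  d5:4  d6:6  d7:5  d8:5  d9:2 — peak 6.

6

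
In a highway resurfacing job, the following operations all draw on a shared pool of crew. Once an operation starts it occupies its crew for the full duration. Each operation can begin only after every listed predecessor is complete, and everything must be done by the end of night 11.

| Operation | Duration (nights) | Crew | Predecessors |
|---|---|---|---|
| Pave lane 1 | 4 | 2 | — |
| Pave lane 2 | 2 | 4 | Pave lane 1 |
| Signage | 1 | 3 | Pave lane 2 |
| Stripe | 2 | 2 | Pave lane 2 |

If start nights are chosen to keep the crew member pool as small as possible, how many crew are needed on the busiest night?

4

Early-start (Pave lane 1@1, Pave lane 2@5, Signage@7, Stripe@7) gives peak 5: n1:2  n2:2  n3:2  n4:2  n5:4  n6:4  n7:5  n8:2  n9:0  n10:0  n11:0.
Shift Stripe→8.
Schedule Pave lane 1@1, Pave lane 2@5, Signage@7, Stripe@8: n1:2  n2:2  n3:2  n4:2  n5:4  n6:4  n7:3  n8:2  n9:2  n10:0  n11:0 — peak 4.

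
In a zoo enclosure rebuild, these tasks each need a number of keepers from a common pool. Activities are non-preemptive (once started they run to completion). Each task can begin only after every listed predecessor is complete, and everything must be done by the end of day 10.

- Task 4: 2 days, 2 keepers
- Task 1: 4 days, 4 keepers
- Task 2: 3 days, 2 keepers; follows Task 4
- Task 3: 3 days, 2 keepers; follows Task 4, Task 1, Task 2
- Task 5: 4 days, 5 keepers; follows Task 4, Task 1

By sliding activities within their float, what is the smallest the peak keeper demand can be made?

7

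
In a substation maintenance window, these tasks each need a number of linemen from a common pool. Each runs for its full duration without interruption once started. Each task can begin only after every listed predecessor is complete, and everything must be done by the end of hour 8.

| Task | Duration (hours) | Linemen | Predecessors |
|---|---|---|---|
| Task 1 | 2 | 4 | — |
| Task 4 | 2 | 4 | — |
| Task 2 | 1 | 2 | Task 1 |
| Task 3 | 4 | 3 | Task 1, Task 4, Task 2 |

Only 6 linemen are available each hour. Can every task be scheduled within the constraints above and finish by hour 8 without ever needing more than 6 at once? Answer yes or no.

yes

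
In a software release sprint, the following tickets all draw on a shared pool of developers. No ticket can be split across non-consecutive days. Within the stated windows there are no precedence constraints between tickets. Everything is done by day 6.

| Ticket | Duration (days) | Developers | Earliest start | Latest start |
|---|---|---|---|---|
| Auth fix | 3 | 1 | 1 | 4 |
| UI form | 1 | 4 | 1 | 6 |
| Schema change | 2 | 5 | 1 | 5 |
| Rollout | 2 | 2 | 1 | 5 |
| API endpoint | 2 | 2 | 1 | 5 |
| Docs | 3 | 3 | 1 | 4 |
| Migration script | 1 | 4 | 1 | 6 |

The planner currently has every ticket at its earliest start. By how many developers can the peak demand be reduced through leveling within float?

Early-start peak: d1:21  d2:13  d3:4  d4:0  d5:0  d6:0 ⇒ 21.
Leveled (Auth fix@1, UI form@1, Schema change@2, Rollout@4, API endpoint@4, Docs@4, Migration script@6): d1:5  d2:6  d3:6  d4:7  d5:7  d6:7 ⇒ 7.
Reduction 21 − 7 = 14.

14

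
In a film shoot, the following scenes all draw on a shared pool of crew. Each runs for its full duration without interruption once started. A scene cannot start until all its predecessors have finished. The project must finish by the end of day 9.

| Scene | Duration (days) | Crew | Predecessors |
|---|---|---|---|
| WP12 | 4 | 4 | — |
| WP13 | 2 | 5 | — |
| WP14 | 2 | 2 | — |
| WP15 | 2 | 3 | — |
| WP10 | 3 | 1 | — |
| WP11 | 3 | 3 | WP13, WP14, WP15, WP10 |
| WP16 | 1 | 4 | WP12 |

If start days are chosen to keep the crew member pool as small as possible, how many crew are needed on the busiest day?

Early-start (WP12@1, WP13@1, WP14@1, WP15@1, WP10@1, WP11@4, WP16@5) gives peak 15: d1:15  d2:15  d3:5  d4:7  d5:7  d6:3  d7:0  d8:0  d9:0.
Shift WP13→5, WP14→3, WP10→3, WP11→7, WP16→7.
Schedule WP12@1, WP13@5, WP14@3, WP15@1, WP10@3, WP11@7, WP16@7: d1:7  d2:7  d3:7  d4:7  d5:6  d6:5  d7:7  d8:3  d9:3 — peak 7.

7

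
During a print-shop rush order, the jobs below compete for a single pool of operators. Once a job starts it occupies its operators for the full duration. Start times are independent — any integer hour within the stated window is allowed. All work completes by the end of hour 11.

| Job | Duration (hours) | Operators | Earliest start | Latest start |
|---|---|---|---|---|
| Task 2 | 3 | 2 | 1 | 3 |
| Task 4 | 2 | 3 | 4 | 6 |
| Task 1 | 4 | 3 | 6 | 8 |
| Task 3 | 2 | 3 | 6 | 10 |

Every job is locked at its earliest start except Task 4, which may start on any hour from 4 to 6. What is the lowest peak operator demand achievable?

6

Task 4@4: h1:2  h2:2  h3:2  h4:3  h5:3  h6:6  h7:6  h8:3  h9:3  h10:0  h11:0 → peak 6
Task 4@5: h1:2  h2:2  h3:2  h4:0  h5:3  h6:9  h7:6  h8:3  h9:3  h10:0  h11:0 → peak 9
Task 4@6: h1:2  h2:2  h3:2  h4:0  h5:0  h6:9  h7:9  h8:3  h9:3  h10:0  h11:0 → peak 9
Best is Task 4@4, peak 6.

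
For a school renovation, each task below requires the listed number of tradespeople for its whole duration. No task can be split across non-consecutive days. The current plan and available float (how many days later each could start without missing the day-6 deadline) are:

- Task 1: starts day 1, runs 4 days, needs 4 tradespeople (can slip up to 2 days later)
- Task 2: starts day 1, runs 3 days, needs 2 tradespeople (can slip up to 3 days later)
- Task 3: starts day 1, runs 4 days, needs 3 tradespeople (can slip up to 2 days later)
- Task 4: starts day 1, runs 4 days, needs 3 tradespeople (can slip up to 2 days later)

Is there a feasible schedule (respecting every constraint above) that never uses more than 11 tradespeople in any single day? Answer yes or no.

no

The minimum achievable peak is 12; 11 < 12, so no feasible schedule stays within the cap.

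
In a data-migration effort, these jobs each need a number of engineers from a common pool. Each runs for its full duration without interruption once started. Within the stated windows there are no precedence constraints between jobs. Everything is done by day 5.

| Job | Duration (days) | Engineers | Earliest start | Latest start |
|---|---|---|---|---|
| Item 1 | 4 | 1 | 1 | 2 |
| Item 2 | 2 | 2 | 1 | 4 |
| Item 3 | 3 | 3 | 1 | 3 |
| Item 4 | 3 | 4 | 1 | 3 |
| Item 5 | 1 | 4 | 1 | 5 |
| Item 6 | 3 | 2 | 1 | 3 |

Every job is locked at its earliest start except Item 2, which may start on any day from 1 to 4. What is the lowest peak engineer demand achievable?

14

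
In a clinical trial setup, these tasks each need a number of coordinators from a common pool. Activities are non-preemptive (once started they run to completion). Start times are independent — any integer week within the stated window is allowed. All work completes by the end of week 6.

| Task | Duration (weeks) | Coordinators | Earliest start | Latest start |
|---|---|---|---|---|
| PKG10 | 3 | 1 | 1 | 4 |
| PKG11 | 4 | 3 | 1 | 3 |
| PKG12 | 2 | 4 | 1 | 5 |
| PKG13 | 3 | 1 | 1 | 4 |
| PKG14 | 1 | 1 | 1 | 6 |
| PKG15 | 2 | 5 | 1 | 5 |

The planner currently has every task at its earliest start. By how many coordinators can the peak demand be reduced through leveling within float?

8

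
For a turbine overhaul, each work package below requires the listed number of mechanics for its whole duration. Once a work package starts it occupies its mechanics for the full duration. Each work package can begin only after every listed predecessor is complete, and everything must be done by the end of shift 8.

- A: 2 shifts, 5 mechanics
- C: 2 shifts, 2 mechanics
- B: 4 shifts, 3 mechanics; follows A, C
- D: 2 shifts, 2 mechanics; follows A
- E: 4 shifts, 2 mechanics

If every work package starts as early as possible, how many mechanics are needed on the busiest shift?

9

Early-start schedule: A@1, C@1, B@3, D@3, E@1.
Load per shift: shift 1: 9, shift 2: 9, shift 3: 7, shift 4: 7, shift 5: 3, shift 6: 3, shift 7: 0, shift 8: 0.
Peak is 9.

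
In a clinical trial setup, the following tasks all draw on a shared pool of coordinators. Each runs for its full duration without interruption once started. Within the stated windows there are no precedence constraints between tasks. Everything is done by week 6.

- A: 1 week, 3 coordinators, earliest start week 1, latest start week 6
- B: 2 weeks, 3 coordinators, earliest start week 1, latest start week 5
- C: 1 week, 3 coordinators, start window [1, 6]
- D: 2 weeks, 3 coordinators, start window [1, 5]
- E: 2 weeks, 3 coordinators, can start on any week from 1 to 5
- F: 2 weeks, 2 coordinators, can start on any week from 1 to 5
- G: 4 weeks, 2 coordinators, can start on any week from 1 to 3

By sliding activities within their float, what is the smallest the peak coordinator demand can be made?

Early-start (A@1, B@1, C@1, D@1, E@1, F@1, G@1) gives peak 19: w1:19  w2:13  w3:2  w4:2  w5:0  w6:0.
Shift C→2, D→3, E→5, F→3, G→3.
Schedule A@1, B@1, C@2, D@3, E@5, F@3, G@3: w1:6  w2:6  w3:7  w4:7  w5:5  w6:5 — peak 7.

7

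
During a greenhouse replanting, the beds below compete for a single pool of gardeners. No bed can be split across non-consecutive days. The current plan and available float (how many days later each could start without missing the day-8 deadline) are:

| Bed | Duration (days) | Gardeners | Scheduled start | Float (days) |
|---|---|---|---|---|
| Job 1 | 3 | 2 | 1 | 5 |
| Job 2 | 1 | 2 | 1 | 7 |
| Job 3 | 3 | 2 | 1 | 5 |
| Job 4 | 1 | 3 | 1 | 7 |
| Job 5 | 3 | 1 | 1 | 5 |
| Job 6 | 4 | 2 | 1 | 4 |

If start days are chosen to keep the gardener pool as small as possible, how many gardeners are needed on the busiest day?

4

Early-start (Job 1@1, Job 2@1, Job 3@1, Job 4@1, Job 5@1, Job 6@1) gives peak 12: d1:12  d2:7  d3:7  d4:2  d5:0  d6:0  d7:0  d8:0.
Shift Job 3→2, Job 4→8, Job 5→5, Job 6→4.
Schedule Job 1@1, Job 2@1, Job 3@2, Job 4@8, Job 5@5, Job 6@4: d1:4  d2:4  d3:4  d4:4  d5:3  d6:3  d7:3  d8:3 — peak 4.
Total gardener-days = 28 over 8 days ⇒ peak ≥ ⌈28/8⌉ = 4, so 4 is optimal.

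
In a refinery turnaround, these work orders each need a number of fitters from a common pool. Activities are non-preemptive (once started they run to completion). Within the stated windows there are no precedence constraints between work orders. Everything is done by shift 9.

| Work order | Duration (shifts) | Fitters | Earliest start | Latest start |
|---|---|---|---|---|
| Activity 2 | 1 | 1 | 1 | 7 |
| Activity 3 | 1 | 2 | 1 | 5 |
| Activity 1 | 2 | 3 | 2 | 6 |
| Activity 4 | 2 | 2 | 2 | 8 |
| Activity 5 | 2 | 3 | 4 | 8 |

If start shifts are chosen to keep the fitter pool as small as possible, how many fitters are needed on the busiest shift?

Early-start (Activity 2@1, Activity 3@1, Activity 1@2, Activity 4@2, Activity 5@4) gives peak 5: s1:3  s2:5  s3:5  s4:3  s5:3  s6:0  s7:0  s8:0  s9:0.
Shift Activity 4→4, Activity 5→6.
Schedule Activity 2@1, Activity 3@1, Activity 1@2, Activity 4@4, Activity 5@6: s1:3  s2:3  s3:3  s4:2  s5:2  s6:3  s7:3  s8:0  s9:0 — peak 3.
Total fitter-shifts = 19 over 9 shifts ⇒ peak ≥ ⌈19/9⌉ = 3, so 3 is optimal.

3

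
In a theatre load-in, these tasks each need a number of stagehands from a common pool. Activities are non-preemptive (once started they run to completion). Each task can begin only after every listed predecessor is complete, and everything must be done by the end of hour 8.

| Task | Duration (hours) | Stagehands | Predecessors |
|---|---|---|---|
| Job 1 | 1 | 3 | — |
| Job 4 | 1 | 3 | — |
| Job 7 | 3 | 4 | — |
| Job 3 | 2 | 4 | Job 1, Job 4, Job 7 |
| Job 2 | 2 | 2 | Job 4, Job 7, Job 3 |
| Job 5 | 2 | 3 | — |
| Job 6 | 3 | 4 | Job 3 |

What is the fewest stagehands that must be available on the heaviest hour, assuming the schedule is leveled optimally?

7

Early-start (Job 1@1, Job 4@1, Job 7@1, Job 3@4, Job 2@6, Job 5@1, Job 6@6) gives peak 13: h1:13  h2:7  h3:4  h4:4  h5:4  h6:6  h7:6  h8:4.
Shift Job 4→2, Job 5→3.
Schedule Job 1@1, Job 4@2, Job 7@1, Job 3@4, Job 2@6, Job 5@3, Job 6@6: h1:7  h2:7  h3:7  h4:7  h5:4  h6:6  h7:6  h8:4 — peak 7.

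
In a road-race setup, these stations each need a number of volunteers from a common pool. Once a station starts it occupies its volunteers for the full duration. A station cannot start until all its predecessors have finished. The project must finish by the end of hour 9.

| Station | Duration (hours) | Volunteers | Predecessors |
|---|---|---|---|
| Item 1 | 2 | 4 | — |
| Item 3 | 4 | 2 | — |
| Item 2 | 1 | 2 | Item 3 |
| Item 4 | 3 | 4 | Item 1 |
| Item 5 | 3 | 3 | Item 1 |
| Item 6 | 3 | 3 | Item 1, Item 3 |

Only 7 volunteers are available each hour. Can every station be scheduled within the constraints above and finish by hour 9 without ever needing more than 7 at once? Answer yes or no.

yes

Schedule Item 1@1, Item 3@1, Item 2@5, Item 4@3, Item 5@6, Item 6@6: h1:6  h2:6  h3:6  h4:6  h5:6  h6:6  h7:6  h8:6  h9:0 — peak 6 ≤ 7.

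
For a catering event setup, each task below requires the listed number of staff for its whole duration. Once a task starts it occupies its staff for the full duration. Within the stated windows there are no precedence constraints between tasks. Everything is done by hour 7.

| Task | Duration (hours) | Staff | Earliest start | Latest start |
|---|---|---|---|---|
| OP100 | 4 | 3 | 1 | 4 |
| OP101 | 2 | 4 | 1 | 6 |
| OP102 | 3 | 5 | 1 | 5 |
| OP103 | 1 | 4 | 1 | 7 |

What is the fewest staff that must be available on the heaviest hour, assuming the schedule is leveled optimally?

Early-start (OP100@1, OP101@1, OP102@1, OP103@1) gives peak 16: h1:16  h2:12  h3:8  h4:3  h5:0  h6:0  h7:0.
Shift OP102→5, OP103→3.
Schedule OP100@1, OP101@1, OP102@5, OP103@3: h1:7  h2:7  h3:7  h4:3  h5:5  h6:5  h7:5 — peak 7.

7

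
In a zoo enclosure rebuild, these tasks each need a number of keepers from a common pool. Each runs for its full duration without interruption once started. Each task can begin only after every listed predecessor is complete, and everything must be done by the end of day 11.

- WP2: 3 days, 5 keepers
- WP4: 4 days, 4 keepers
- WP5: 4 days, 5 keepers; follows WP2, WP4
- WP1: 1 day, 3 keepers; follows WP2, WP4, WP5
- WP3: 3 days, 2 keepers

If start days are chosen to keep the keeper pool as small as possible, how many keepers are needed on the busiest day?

Early-start (WP2@1, WP4@1, WP5@5, WP1@9, WP3@1) gives peak 11: d1:11  d2:11  d3:11  d4:4  d5:5  d6:5  d7:5  d8:5  d9:3  d10:0  d11:0.
Shift WP3→4.
Schedule WP2@1, WP4@1, WP5@5, WP1@9, WP3@4: d1:9  d2:9  d3:9  d4:6  d5:7  d6:7  d7:5  d8:5  d9:3  d10:0  d11:0 — peak 9.

9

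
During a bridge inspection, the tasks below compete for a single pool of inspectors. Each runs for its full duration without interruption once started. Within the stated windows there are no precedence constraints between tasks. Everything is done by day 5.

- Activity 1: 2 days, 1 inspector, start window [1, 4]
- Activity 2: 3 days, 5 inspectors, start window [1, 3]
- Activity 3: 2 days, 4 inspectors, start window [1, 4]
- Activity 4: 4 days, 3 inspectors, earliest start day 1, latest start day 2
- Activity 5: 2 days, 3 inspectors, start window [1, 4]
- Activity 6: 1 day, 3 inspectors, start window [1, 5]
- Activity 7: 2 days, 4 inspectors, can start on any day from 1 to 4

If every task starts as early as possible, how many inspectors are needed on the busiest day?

23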